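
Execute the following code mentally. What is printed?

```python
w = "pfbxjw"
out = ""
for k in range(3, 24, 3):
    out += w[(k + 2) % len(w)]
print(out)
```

wbwbwbw

k=3: add w[5]='w' → 'w'
k=6: add w[2]='b' → 'wb'
k=9: add w[5]='w' → 'wbw'
k=12: add w[2]='b' → 'wbwb'
k=15: add w[5]='w' → 'wbwbw'
k=18: add w[2]='b' → 'wbwbwb'
k=21: add w[5]='w' → 'wbwbwbw'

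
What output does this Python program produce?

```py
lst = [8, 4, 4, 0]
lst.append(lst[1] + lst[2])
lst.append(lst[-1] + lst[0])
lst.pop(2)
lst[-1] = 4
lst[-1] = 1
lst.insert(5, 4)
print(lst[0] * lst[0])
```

64

append lst[1]+lst[2] = 4+4 = 8 → [8, 4, 4, 0, 8]
append lst[-1]+lst[0] = 8+8 = 16 → [8, 4, 4, 0, 8, 16]
pop(2) removes 4 → [8, 4, 0, 8, 16]
lst[-1] = 4 → [8, 4, 0, 8, 4]
lst[-1] = 1 → [8, 4, 0, 8, 1]
insert 4 at 5 → [8, 4, 0, 8, 1, 4]
lst[0]*lst[0] = 8*8 = 64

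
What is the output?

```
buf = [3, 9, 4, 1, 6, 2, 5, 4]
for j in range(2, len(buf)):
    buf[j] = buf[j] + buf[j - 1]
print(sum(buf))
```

139

j=2: buf[2] = 4+9 = 13 → [3, 9, 13, 1, 6, 2, 5, 4]
j=3: buf[3] = 1+13 = 14 → [3, 9, 13, 14, 6, 2, 5, 4]
j=4: buf[4] = 6+14 = 20 → [3, 9, 13, 14, 20, 2, 5, 4]
j=5: buf[5] = 2+20 = 22 → [3, 9, 13, 14, 20, 22, 5, 4]
j=6: buf[6] = 5+22 = 27 → [3, 9, 13, 14, 20, 22, 27, 4]
j=7: buf[7] = 4+27 = 31 → [3, 9, 13, 14, 20, 22, 27, 31]
sum = 139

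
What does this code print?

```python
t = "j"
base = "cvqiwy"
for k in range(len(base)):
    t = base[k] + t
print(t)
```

k=0: prepend 'c' → 'cj'
k=1: prepend 'v' → 'vcj'
k=2: prepend 'q' → 'qvcj'
k=3: prepend 'i' → 'iqvcj'
k=4: prepend 'w' → 'wiqvcj'
k=5: prepend 'y' → 'ywiqvcj'

ywiqvcj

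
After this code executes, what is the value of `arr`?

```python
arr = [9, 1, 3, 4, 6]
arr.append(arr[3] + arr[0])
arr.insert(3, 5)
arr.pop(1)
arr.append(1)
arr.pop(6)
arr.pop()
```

append arr[3]+arr[0] = 4+9 = 13 → [9, 1, 3, 4, 6, 13]
insert 5 at 3 → [9, 1, 3, 5, 4, 6, 13]
pop(1) removes 1 → [9, 3, 5, 4, 6, 13]
append 1 → [9, 3, 5, 4, 6, 13, 1]
pop(6) removes 1 → [9, 3, 5, 4, 6, 13]
pop() removes 13 → [9, 3, 5, 4, 6]

[9, 3, 5, 4, 6]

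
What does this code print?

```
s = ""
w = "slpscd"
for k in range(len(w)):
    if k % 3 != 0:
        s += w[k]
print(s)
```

k=0: skip
k=1: add 'l' → 'l'
k=2: add 'p' → 'lp'
k=3: skip
k=4: add 'c' → 'lpc'
k=5: add 'd' → 'lpcd'

lpcd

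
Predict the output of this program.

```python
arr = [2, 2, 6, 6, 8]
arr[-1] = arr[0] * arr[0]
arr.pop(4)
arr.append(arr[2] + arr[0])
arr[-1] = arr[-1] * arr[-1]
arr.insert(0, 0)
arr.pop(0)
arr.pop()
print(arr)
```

[2, 2, 6, 6]

arr[-1] = arr[0]*arr[0] = 2*2 = 4 → [2, 2, 6, 6, 4]
pop(4) removes 4 → [2, 2, 6, 6]
append arr[2]+arr[0] = 6+2 = 8 → [2, 2, 6, 6, 8]
arr[-1] = arr[-1]*arr[-1] = 8*8 = 64 → [2, 2, 6, 6, 64]
insert 0 at 0 → [0, 2, 2, 6, 6, 64]
pop(0) removes 0 → [2, 2, 6, 6, 64]
pop() removes 64 → [2, 2, 6, 6]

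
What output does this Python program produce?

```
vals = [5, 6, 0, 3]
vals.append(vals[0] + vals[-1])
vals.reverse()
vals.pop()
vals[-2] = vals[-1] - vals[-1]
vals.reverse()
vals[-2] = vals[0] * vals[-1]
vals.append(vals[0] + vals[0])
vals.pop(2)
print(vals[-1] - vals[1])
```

append vals[0]+vals[-1] = 5+3 = 8 → [5, 6, 0, 3, 8]
reverse → [8, 3, 0, 6, 5]
pop() removes 5 → [8, 3, 0, 6]
vals[-2] = vals[-1]-vals[-1] = 6-6 = 0 → [8, 3, 0, 6]
reverse → [6, 0, 3, 8]
vals[-2] = vals[0]*vals[-1] = 6*8 = 48 → [6, 0, 48, 8]
append vals[0]+vals[0] = 6+6 = 12 → [6, 0, 48, 8, 12]
pop(2) removes 48 → [6, 0, 8, 12]
vals[-1]-vals[1] = 12-0 = 12

12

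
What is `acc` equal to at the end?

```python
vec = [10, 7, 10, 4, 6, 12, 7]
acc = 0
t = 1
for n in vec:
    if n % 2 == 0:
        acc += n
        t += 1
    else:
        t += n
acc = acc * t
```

840

n=10: even, acc = 0+10 = 10; t=2
n=7: not even; t=9
n=10: even, acc = 10+10 = 20; t=10
n=4: even, acc = 20+4 = 24; t=11
n=6: even, acc = 24+6 = 30; t=12
n=12: even, acc = 30+12 = 42; t=13
n=7: not even; t=20
acc*t = 42*20 = 840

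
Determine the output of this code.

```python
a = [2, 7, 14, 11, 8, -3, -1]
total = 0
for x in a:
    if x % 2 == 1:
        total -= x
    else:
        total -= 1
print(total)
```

x=2: not odd, total = 0-1 = -1
x=7: odd, total = (-1)-7 = -8
x=14: not odd, total = (-8)-1 = -9
x=11: odd, total = (-9)-11 = -20
x=8: not odd, total = (-20)-1 = -21
x=-3: odd, total = (-21)-(-3) = -18
x=-1: odd, total = (-18)-(-1) = -17

-17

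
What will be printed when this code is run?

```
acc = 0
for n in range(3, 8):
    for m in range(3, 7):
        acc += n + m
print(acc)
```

190

n=3,m=3: acc = 0+6 = 6
n=3,m=4: acc = 6+7 = 13
n=3,m=5: acc = 13+8 = 21
n=3,m=6: acc = 21+9 = 30
n=4,m=3: acc = 30+7 = 37
n=4,m=4: acc = 37+8 = 45
n=4,m=5: acc = 45+9 = 54
n=4,m=6: acc = 54+10 = 64
n=5,m=3: acc = 64+8 = 72
n=5,m=4: acc = 72+9 = 81
n=5,m=5: acc = 81+10 = 91
n=5,m=6: acc = 91+11 = 102
n=6,m=3: acc = 102+9 = 111
n=6,m=4: acc = 111+10 = 121
n=6,m=5: acc = 121+11 = 132
n=6,m=6: acc = 132+12 = 144
n=7,m=3: acc = 144+10 = 154
n=7,m=4: acc = 154+11 = 165
n=7,m=5: acc = 165+12 = 177
n=7,m=6: acc = 177+13 = 190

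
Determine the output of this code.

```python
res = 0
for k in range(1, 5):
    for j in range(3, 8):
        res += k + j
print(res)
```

150

k=1,j=3: res = 0+4 = 4
k=1,j=4: res = 4+5 = 9
k=1,j=5: res = 9+6 = 15
k=1,j=6: res = 15+7 = 22
k=1,j=7: res = 22+8 = 30
k=2,j=3: res = 30+5 = 35
k=2,j=4: res = 35+6 = 41
k=2,j=5: res = 41+7 = 48
k=2,j=6: res = 48+8 = 56
k=2,j=7: res = 56+9 = 65
k=3,j=3: res = 65+6 = 71
k=3,j=4: res = 71+7 = 78
k=3,j=5: res = 78+8 = 86
k=3,j=6: res = 86+9 = 95
k=3,j=7: res = 95+10 = 105
k=4,j=3: res = 105+7 = 112
k=4,j=4: res = 112+8 = 120
k=4,j=5: res = 120+9 = 129
k=4,j=6: res = 129+10 = 139
k=4,j=7: res = 139+11 = 150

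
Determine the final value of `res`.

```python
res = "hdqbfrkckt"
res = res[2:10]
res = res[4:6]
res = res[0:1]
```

'k'

slice [2:10] → 'qbfrkckt'
slice [4:6] → 'kc'
slice [0:1] → 'k'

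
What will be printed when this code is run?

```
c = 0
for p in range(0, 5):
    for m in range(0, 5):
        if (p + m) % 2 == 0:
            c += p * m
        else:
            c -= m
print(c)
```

28

p=0,m=0: even sum, c = 0+0 = 0
p=0,m=1: odd sum, c = 0-1 = -1
p=0,m=2: even sum, c = (-1)+0 = -1
p=0,m=3: odd sum, c = (-1)-3 = -4
p=0,m=4: even sum, c = (-4)+0 = -4
p=1,m=0: odd sum, c = (-4)-0 = -4
p=1,m=1: even sum, c = (-4)+1 = -3
p=1,m=2: odd sum, c = (-3)-2 = -5
p=1,m=3: even sum, c = (-5)+3 = -2
p=1,m=4: odd sum, c = (-2)-4 = -6
p=2,m=0: even sum, c = (-6)+0 = -6
p=2,m=1: odd sum, c = (-6)-1 = -7
p=2,m=2: even sum, c = (-7)+4 = -3
p=2,m=3: odd sum, c = (-3)-3 = -6
p=2,m=4: even sum, c = (-6)+8 = 2
p=3,m=0: odd sum, c = 2-0 = 2
p=3,m=1: even sum, c = 2+3 = 5
p=3,m=2: odd sum, c = 5-2 = 3
p=3,m=3: even sum, c = 3+9 = 12
p=3,m=4: odd sum, c = 12-4 = 8
p=4,m=0: even sum, c = 8+0 = 8
p=4,m=1: odd sum, c = 8-1 = 7
p=4,m=2: even sum, c = 7+8 = 15
p=4,m=3: odd sum, c = 15-3 = 12
p=4,m=4: even sum, c = 12+16 = 28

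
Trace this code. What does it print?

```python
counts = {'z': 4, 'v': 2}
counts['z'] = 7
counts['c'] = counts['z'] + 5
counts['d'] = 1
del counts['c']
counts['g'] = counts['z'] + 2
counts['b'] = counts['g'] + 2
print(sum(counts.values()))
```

counts['z'] = 7 → {'z': 7, 'v': 2}
counts['c'] = counts['z']+5 = 12 → {'z': 7, 'v': 2, 'c': 12}
counts['d'] = 1 → {'z': 7, 'v': 2, 'c': 12, 'd': 1}
del 'c' → {'z': 7, 'v': 2, 'd': 1}
counts['g'] = counts['z']+2 = 9 → {'z': 7, 'v': 2, 'd': 1, 'g': 9}
counts['b'] = counts['g']+2 = 11 → {'z': 7, 'v': 2, 'd': 1, 'g': 9, 'b': 11}
sum of values = 30

30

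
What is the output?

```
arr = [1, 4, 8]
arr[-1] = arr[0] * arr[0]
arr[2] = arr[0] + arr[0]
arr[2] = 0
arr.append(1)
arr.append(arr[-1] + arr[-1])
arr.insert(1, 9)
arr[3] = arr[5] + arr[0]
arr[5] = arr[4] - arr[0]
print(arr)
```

[1, 9, 4, 3, 1, 0]

arr[-1] = arr[0]*arr[0] = 1*1 = 1 → [1, 4, 1]
arr[2] = arr[0]+arr[0] = 1+1 = 2 → [1, 4, 2]
arr[2] = 0 → [1, 4, 0]
append 1 → [1, 4, 0, 1]
append arr[-1]+arr[-1] = 1+1 = 2 → [1, 4, 0, 1, 2]
insert 9 at 1 → [1, 9, 4, 0, 1, 2]
arr[3] = arr[5]+arr[0] = 2+1 = 3 → [1, 9, 4, 3, 1, 2]
arr[5] = arr[4]-arr[0] = 1-1 = 0 → [1, 9, 4, 3, 1, 0]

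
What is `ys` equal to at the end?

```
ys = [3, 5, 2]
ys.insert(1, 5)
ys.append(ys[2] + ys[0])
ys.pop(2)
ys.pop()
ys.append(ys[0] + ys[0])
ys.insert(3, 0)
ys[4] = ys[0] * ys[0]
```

insert 5 at 1 → [3, 5, 5, 2]
append ys[2]+ys[0] = 5+3 = 8 → [3, 5, 5, 2, 8]
pop(2) removes 5 → [3, 5, 2, 8]
pop() removes 8 → [3, 5, 2]
append ys[0]+ys[0] = 3+3 = 6 → [3, 5, 2, 6]
insert 0 at 3 → [3, 5, 2, 0, 6]
ys[4] = ys[0]*ys[0] = 3*3 = 9 → [3, 5, 2, 0, 9]

[3, 5, 2, 0, 9]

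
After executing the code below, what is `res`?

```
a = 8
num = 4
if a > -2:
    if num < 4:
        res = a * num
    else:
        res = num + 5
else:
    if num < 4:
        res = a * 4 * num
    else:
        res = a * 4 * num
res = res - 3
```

6

a=8, num=4
a > -2 is True; num < 4 is False
→ res = num + 5 = 9
res = 9-3 = 6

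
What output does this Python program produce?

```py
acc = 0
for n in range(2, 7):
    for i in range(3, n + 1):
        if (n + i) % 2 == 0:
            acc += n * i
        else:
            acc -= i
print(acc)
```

n=3,i=3: even sum, acc = 0+9 = 9
n=4,i=3: odd sum, acc = 9-3 = 6
n=4,i=4: even sum, acc = 6+16 = 22
n=5,i=3: even sum, acc = 22+15 = 37
n=5,i=4: odd sum, acc = 37-4 = 33
n=5,i=5: even sum, acc = 33+25 = 58
n=6,i=3: odd sum, acc = 58-3 = 55
n=6,i=4: even sum, acc = 55+24 = 79
n=6,i=5: odd sum, acc = 79-5 = 74
n=6,i=6: even sum, acc = 74+36 = 110

110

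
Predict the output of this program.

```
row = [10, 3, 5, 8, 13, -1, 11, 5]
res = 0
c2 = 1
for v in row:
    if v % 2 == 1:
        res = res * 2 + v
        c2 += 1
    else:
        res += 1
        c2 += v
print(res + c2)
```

v=10: not odd, res = 0+1 = 1; c2=11
v=3: odd, res = 1*2+3 = 5; c2=12
v=5: odd, res = 5*2+5 = 15; c2=13
v=8: not odd, res = 15+1 = 16; c2=21
v=13: odd, res = 16*2+13 = 45; c2=22
v=-1: odd, res = 45*2+(-1) = 89; c2=23
v=11: odd, res = 89*2+11 = 189; c2=24
v=5: odd, res = 189*2+5 = 383; c2=25
res+c2 = 383+25 = 408

408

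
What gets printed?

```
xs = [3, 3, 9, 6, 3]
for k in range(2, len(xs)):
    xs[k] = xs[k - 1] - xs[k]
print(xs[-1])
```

k=2: xs[2] = 3-9 = -6 → [3, 3, -6, 6, 3]
k=3: xs[3] = (-6)-6 = -12 → [3, 3, -6, -12, 3]
k=4: xs[4] = (-12)-3 = -15 → [3, 3, -6, -12, -15]

-15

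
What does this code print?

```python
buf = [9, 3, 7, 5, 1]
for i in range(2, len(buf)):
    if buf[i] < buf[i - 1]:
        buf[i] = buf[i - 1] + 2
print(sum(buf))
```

39

i=2: 7>=3, unchanged → [9, 3, 7, 5, 1]
i=3: 5<7, buf[3] = 7+2 = 9 → [9, 3, 7, 9, 1]
i=4: 1<9, buf[4] = 9+2 = 11 → [9, 3, 7, 9, 11]
sum = 39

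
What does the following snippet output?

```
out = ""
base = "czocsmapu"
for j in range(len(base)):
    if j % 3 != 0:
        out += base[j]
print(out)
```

zosmpu

j=0: skip
j=1: add 'z' → 'z'
j=2: add 'o' → 'zo'
j=3: skip
j=4: add 's' → 'zos'
j=5: add 'm' → 'zosm'
j=6: skip
j=7: add 'p' → 'zosmp'
j=8: add 'u' → 'zosmpu'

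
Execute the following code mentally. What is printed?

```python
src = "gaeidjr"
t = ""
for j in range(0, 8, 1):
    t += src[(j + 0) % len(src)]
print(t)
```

gaeidjrg

j=0: add src[0]='g' → 'g'
j=1: add src[1]='a' → 'ga'
j=2: add src[2]='e' → 'gae'
j=3: add src[3]='i' → 'gaei'
j=4: add src[4]='d' → 'gaeid'
j=5: add src[5]='j' → 'gaeidj'
j=6: add src[6]='r' → 'gaeidjr'
j=7: add src[0]='g' → 'gaeidjrg'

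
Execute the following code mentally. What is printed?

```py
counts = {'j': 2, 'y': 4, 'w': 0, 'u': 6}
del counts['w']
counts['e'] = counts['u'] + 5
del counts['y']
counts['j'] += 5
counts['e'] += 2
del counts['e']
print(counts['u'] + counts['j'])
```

13

del 'w' → {'j': 2, 'y': 4, 'u': 6}
counts['e'] = counts['u']+5 = 11 → {'j': 2, 'y': 4, 'u': 6, 'e': 11}
del 'y' → {'j': 2, 'u': 6, 'e': 11}
counts['j'] = 2+5 = 7 → {'j': 7, 'u': 6, 'e': 11}
counts['e'] = 11+2 = 13 → {'j': 7, 'u': 6, 'e': 13}
del 'e' → {'j': 7, 'u': 6}
counts['u']+counts['j'] = 6+7 = 13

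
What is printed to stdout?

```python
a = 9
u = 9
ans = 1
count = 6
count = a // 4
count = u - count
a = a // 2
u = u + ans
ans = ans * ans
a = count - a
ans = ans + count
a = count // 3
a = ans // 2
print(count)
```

7

count = 9//4 = 2
count = 9-2 = 7
a = 9//2 = 4
u = 9+1 = 10
ans = 1*1 = 1
a = 7-4 = 3
ans = 1+7 = 8
a = 7//3 = 2
a = 8//2 = 4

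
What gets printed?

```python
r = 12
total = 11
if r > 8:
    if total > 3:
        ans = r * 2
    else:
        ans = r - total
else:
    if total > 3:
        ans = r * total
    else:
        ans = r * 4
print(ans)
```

24

r=12, total=11
r > 8 is True; total > 3 is True
→ ans = r * 2 = 24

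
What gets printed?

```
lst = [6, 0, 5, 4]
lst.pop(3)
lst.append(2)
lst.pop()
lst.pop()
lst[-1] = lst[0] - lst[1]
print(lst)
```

[6, 6]

pop(3) removes 4 → [6, 0, 5]
append 2 → [6, 0, 5, 2]
pop() removes 2 → [6, 0, 5]
pop() removes 5 → [6, 0]
lst[-1] = lst[0]-lst[1] = 6-0 = 6 → [6, 6]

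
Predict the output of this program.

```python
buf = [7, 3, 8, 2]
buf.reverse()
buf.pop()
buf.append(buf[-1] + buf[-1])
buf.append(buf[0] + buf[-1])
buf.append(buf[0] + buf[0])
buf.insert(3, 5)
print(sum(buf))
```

reverse → [2, 8, 3, 7]
pop() removes 7 → [2, 8, 3]
append buf[-1]+buf[-1] = 3+3 = 6 → [2, 8, 3, 6]
append buf[0]+buf[-1] = 2+6 = 8 → [2, 8, 3, 6, 8]
append buf[0]+buf[0] = 2+2 = 4 → [2, 8, 3, 6, 8, 4]
insert 5 at 3 → [2, 8, 3, 5, 6, 8, 4]
sum = 36

36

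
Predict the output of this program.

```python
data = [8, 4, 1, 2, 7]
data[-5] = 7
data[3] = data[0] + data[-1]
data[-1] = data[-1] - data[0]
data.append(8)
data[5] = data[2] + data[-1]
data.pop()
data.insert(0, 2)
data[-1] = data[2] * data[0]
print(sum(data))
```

36

data[-5] = 7 → [7, 4, 1, 2, 7]
data[3] = data[0]+data[-1] = 7+7 = 14 → [7, 4, 1, 14, 7]
data[-1] = data[-1]-data[0] = 7-7 = 0 → [7, 4, 1, 14, 0]
append 8 → [7, 4, 1, 14, 0, 8]
data[5] = data[2]+data[-1] = 1+8 = 9 → [7, 4, 1, 14, 0, 9]
pop() removes 9 → [7, 4, 1, 14, 0]
insert 2 at 0 → [2, 7, 4, 1, 14, 0]
data[-1] = data[2]*data[0] = 4*2 = 8 → [2, 7, 4, 1, 14, 8]
sum = 36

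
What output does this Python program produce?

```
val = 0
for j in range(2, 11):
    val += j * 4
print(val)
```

216

j=2: val = 0+2*4 = 8
j=3: val = 8+3*4 = 20
j=4: val = 20+4*4 = 36
j=5: val = 36+5*4 = 56
j=6: val = 56+6*4 = 80
j=7: val = 80+7*4 = 108
j=8: val = 108+8*4 = 140
j=9: val = 140+9*4 = 176
j=10: val = 176+10*4 = 216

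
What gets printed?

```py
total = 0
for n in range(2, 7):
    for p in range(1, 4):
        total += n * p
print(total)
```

n=2,p=1: total = 0+2 = 2
n=2,p=2: total = 2+4 = 6
n=2,p=3: total = 6+6 = 12
n=3,p=1: total = 12+3 = 15
n=3,p=2: total = 15+6 = 21
n=3,p=3: total = 21+9 = 30
n=4,p=1: total = 30+4 = 34
n=4,p=2: total = 34+8 = 42
n=4,p=3: total = 42+12 = 54
n=5,p=1: total = 54+5 = 59
n=5,p=2: total = 59+10 = 69
n=5,p=3: total = 69+15 = 84
n=6,p=1: total = 84+6 = 90
n=6,p=2: total = 90+12 = 102
n=6,p=3: total = 102+18 = 120

120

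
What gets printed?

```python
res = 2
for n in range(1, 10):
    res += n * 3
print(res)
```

n=1: res = 2+1*3 = 5
n=2: res = 5+2*3 = 11
n=3: res = 11+3*3 = 20
n=4: res = 20+4*3 = 32
n=5: res = 32+5*3 = 47
n=6: res = 47+6*3 = 65
n=7: res = 65+7*3 = 86
n=8: res = 86+8*3 = 110
n=9: res = 110+9*3 = 137

137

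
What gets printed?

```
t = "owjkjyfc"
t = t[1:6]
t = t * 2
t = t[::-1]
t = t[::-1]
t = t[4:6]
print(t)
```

yw

slice [1:6] → 'wjkjy'
repeat ×2 → 'wjkjywjkjy'
reverse → 'yjkjwyjkjw'
reverse → 'wjkjywjkjy'
slice [4:6] → 'yw'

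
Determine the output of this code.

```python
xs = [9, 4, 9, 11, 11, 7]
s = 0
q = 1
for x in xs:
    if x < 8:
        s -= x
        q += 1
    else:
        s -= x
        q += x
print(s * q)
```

-2193

x=9: not <8, s = 0-9 = -9; q=10
x=4: <8, s = (-9)-4 = -13; q=11
x=9: not <8, s = (-13)-9 = -22; q=20
x=11: not <8, s = (-22)-11 = -33; q=31
x=11: not <8, s = (-33)-11 = -44; q=42
x=7: <8, s = (-44)-7 = -51; q=43
s*q = (-51)*43 = -2193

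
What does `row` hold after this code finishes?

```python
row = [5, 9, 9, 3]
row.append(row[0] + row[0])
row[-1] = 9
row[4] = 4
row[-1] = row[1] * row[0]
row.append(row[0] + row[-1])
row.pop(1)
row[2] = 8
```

append row[0]+row[0] = 5+5 = 10 → [5, 9, 9, 3, 10]
row[-1] = 9 → [5, 9, 9, 3, 9]
row[4] = 4 → [5, 9, 9, 3, 4]
row[-1] = row[1]*row[0] = 9*5 = 45 → [5, 9, 9, 3, 45]
append row[0]+row[-1] = 5+45 = 50 → [5, 9, 9, 3, 45, 50]
pop(1) removes 9 → [5, 9, 3, 45, 50]
row[2] = 8 → [5, 9, 8, 45, 50]

[5, 9, 8, 45, 50]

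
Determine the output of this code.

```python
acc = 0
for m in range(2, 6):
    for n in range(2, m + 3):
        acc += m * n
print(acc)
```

m=2,n=2: acc = 0+4 = 4
m=2,n=3: acc = 4+6 = 10
m=2,n=4: acc = 10+8 = 18
m=3,n=2: acc = 18+6 = 24
m=3,n=3: acc = 24+9 = 33
m=3,n=4: acc = 33+12 = 45
m=3,n=5: acc = 45+15 = 60
m=4,n=2: acc = 60+8 = 68
m=4,n=3: acc = 68+12 = 80
m=4,n=4: acc = 80+16 = 96
m=4,n=5: acc = 96+20 = 116
m=4,n=6: acc = 116+24 = 140
m=5,n=2: acc = 140+10 = 150
m=5,n=3: acc = 150+15 = 165
m=5,n=4: acc = 165+20 = 185
m=5,n=5: acc = 185+25 = 210
m=5,n=6: acc = 210+30 = 240
m=5,n=7: acc = 240+35 = 275

275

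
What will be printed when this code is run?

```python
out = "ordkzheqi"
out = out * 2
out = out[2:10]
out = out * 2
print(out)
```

repeat ×2 → 'ordkzheqiordkzheqi'
slice [2:10] → 'dkzheqio'
repeat ×2 → 'dkzheqiodkzheqio'

dkzheqiodkzheqio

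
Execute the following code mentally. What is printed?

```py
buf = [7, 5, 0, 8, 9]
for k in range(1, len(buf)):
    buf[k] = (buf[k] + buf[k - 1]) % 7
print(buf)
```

[7, 5, 5, 6, 1]

k=1: buf[1] = (5+7)%7 = 5 → [7, 5, 0, 8, 9]
k=2: buf[2] = (0+5)%7 = 5 → [7, 5, 5, 8, 9]
k=3: buf[3] = (8+5)%7 = 6 → [7, 5, 5, 6, 9]
k=4: buf[4] = (9+6)%7 = 1 → [7, 5, 5, 6, 1]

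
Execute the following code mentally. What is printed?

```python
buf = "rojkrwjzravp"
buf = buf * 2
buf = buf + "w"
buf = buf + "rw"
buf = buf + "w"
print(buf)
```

rojkrwjzravprojkrwjzravpwrww

repeat ×2 → 'rojkrwjzravprojkrwjzravp'
+ 'w' → 'rojkrwjzravprojkrwjzravpw'
+ 'rw' → 'rojkrwjzravprojkrwjzravpwrw'
+ 'w' → 'rojkrwjzravprojkrwjzravpwrww'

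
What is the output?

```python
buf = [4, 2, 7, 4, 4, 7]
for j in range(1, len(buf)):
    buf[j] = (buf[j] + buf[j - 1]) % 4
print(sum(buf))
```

9

j=1: buf[1] = (2+4)%4 = 2 → [4, 2, 7, 4, 4, 7]
j=2: buf[2] = (7+2)%4 = 1 → [4, 2, 1, 4, 4, 7]
j=3: buf[3] = (4+1)%4 = 1 → [4, 2, 1, 1, 4, 7]
j=4: buf[4] = (4+1)%4 = 1 → [4, 2, 1, 1, 1, 7]
j=5: buf[5] = (7+1)%4 = 0 → [4, 2, 1, 1, 1, 0]
sum = 9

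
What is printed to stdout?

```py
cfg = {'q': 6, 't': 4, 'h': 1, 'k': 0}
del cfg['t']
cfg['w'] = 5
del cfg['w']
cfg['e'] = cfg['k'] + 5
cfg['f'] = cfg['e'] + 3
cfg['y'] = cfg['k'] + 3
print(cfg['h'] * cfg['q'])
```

6

del 't' → {'q': 6, 'h': 1, 'k': 0}
cfg['w'] = 5 → {'q': 6, 'h': 1, 'k': 0, 'w': 5}
del 'w' → {'q': 6, 'h': 1, 'k': 0}
cfg['e'] = cfg['k']+5 = 5 → {'q': 6, 'h': 1, 'k': 0, 'e': 5}
cfg['f'] = cfg['e']+3 = 8 → {'q': 6, 'h': 1, 'k': 0, 'e': 5, 'f': 8}
cfg['y'] = cfg['k']+3 = 3 → {'q': 6, 'h': 1, 'k': 0, 'e': 5, 'f': 8, 'y': 3}
cfg['h']*cfg['q'] = 1*6 = 6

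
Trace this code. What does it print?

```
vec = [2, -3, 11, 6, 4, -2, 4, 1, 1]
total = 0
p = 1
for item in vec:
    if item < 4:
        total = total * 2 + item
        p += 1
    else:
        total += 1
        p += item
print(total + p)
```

62

item=2: <4, total = 0*2+2 = 2; p=2
item=-3: <4, total = 2*2+(-3) = 1; p=3
item=11: not <4, total = 1+1 = 2; p=14
item=6: not <4, total = 2+1 = 3; p=20
item=4: not <4, total = 3+1 = 4; p=24
item=-2: <4, total = 4*2+(-2) = 6; p=25
item=4: not <4, total = 6+1 = 7; p=29
item=1: <4, total = 7*2+1 = 15; p=30
item=1: <4, total = 15*2+1 = 31; p=31
total+p = 31+31 = 62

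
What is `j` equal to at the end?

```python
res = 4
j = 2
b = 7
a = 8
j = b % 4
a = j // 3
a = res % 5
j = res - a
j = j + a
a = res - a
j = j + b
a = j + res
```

11

j = 7%4 = 3
a = 3//3 = 1
a = 4%5 = 4
j = 4-4 = 0
j = 0+4 = 4
a = 4-4 = 0
j = 4+7 = 11
a = 11+4 = 15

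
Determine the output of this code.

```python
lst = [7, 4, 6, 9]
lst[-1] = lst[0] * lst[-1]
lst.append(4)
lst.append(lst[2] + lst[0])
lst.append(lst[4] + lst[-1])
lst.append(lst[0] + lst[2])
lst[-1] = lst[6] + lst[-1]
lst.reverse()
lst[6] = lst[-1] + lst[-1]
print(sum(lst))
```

lst[-1] = lst[0]*lst[-1] = 7*9 = 63 → [7, 4, 6, 63]
append 4 → [7, 4, 6, 63, 4]
append lst[2]+lst[0] = 6+7 = 13 → [7, 4, 6, 63, 4, 13]
append lst[4]+lst[-1] = 4+13 = 17 → [7, 4, 6, 63, 4, 13, 17]
append lst[0]+lst[2] = 7+6 = 13 → [7, 4, 6, 63, 4, 13, 17, 13]
lst[-1] = lst[6]+lst[-1] = 17+13 = 30 → [7, 4, 6, 63, 4, 13, 17, 30]
reverse → [30, 17, 13, 4, 63, 6, 4, 7]
lst[6] = lst[-1]+lst[-1] = 7+7 = 14 → [30, 17, 13, 4, 63, 6, 14, 7]
sum = 154

154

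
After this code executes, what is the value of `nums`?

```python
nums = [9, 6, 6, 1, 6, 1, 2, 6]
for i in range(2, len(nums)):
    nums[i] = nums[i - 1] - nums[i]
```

i=2: nums[2] = 6-6 = 0 → [9, 6, 0, 1, 6, 1, 2, 6]
i=3: nums[3] = 0-1 = -1 → [9, 6, 0, -1, 6, 1, 2, 6]
i=4: nums[4] = (-1)-6 = -7 → [9, 6, 0, -1, -7, 1, 2, 6]
i=5: nums[5] = (-7)-1 = -8 → [9, 6, 0, -1, -7, -8, 2, 6]
i=6: nums[6] = (-8)-2 = -10 → [9, 6, 0, -1, -7, -8, -10, 6]
i=7: nums[7] = (-10)-6 = -16 → [9, 6, 0, -1, -7, -8, -10, -16]

[9, 6, 0, -1, -7, -8, -10, -16]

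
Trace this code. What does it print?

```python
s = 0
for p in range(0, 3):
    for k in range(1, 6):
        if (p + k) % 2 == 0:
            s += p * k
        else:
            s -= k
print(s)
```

p=0,k=1: odd sum, s = 0-1 = -1
p=0,k=2: even sum, s = (-1)+0 = -1
p=0,k=3: odd sum, s = (-1)-3 = -4
p=0,k=4: even sum, s = (-4)+0 = -4
p=0,k=5: odd sum, s = (-4)-5 = -9
p=1,k=1: even sum, s = (-9)+1 = -8
p=1,k=2: odd sum, s = (-8)-2 = -10
p=1,k=3: even sum, s = (-10)+3 = -7
p=1,k=4: odd sum, s = (-7)-4 = -11
p=1,k=5: even sum, s = (-11)+5 = -6
p=2,k=1: odd sum, s = (-6)-1 = -7
p=2,k=2: even sum, s = (-7)+4 = -3
p=2,k=3: odd sum, s = (-3)-3 = -6
p=2,k=4: even sum, s = (-6)+8 = 2
p=2,k=5: odd sum, s = 2-5 = -3

-3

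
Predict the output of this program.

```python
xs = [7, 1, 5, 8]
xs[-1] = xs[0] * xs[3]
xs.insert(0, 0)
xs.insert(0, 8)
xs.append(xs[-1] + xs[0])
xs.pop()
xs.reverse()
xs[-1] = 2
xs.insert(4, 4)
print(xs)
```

[56, 5, 1, 7, 4, 0, 2]

xs[-1] = xs[0]*xs[3] = 7*8 = 56 → [7, 1, 5, 56]
insert 0 at 0 → [0, 7, 1, 5, 56]
insert 8 at 0 → [8, 0, 7, 1, 5, 56]
append xs[-1]+xs[0] = 56+8 = 64 → [8, 0, 7, 1, 5, 56, 64]
pop() removes 64 → [8, 0, 7, 1, 5, 56]
reverse → [56, 5, 1, 7, 0, 8]
xs[-1] = 2 → [56, 5, 1, 7, 0, 2]
insert 4 at 4 → [56, 5, 1, 7, 4, 0, 2]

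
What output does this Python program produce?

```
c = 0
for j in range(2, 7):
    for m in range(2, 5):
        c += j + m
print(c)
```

j=2,m=2: c = 0+4 = 4
j=2,m=3: c = 4+5 = 9
j=2,m=4: c = 9+6 = 15
j=3,m=2: c = 15+5 = 20
j=3,m=3: c = 20+6 = 26
j=3,m=4: c = 26+7 = 33
j=4,m=2: c = 33+6 = 39
j=4,m=3: c = 39+7 = 46
j=4,m=4: c = 46+8 = 54
j=5,m=2: c = 54+7 = 61
j=5,m=3: c = 61+8 = 69
j=5,m=4: c = 69+9 = 78
j=6,m=2: c = 78+8 = 86
j=6,m=3: c = 86+9 = 95
j=6,m=4: c = 95+10 = 105

105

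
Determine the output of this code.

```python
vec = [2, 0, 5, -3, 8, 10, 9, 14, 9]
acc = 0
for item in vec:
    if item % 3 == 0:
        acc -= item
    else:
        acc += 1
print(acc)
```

-10

item=2: not %3==0, acc = 0+1 = 1
item=0: %3==0, acc = 1-0 = 1
item=5: not %3==0, acc = 1+1 = 2
item=-3: %3==0, acc = 2-(-3) = 5
item=8: not %3==0, acc = 5+1 = 6
item=10: not %3==0, acc = 6+1 = 7
item=9: %3==0, acc = 7-9 = -2
item=14: not %3==0, acc = (-2)+1 = -1
item=9: %3==0, acc = (-1)-9 = -10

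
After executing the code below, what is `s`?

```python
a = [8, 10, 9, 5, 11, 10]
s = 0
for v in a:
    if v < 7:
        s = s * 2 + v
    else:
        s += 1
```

v=8: not <7, s = 0+1 = 1
v=10: not <7, s = 1+1 = 2
v=9: not <7, s = 2+1 = 3
v=5: <7, s = 3*2+5 = 11
v=11: not <7, s = 11+1 = 12
v=10: not <7, s = 12+1 = 13

13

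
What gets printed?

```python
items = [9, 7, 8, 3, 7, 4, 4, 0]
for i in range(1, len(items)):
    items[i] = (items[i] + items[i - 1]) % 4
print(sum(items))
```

20

i=1: items[1] = (7+9)%4 = 0 → [9, 0, 8, 3, 7, 4, 4, 0]
i=2: items[2] = (8+0)%4 = 0 → [9, 0, 0, 3, 7, 4, 4, 0]
i=3: items[3] = (3+0)%4 = 3 → [9, 0, 0, 3, 7, 4, 4, 0]
i=4: items[4] = (7+3)%4 = 2 → [9, 0, 0, 3, 2, 4, 4, 0]
i=5: items[5] = (4+2)%4 = 2 → [9, 0, 0, 3, 2, 2, 4, 0]
i=6: items[6] = (4+2)%4 = 2 → [9, 0, 0, 3, 2, 2, 2, 0]
i=7: items[7] = (0+2)%4 = 2 → [9, 0, 0, 3, 2, 2, 2, 2]
sum = 20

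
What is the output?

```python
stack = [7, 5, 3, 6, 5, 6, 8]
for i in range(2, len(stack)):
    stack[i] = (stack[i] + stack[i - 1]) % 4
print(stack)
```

i=2: stack[2] = (3+5)%4 = 0 → [7, 5, 0, 6, 5, 6, 8]
i=3: stack[3] = (6+0)%4 = 2 → [7, 5, 0, 2, 5, 6, 8]
i=4: stack[4] = (5+2)%4 = 3 → [7, 5, 0, 2, 3, 6, 8]
i=5: stack[5] = (6+3)%4 = 1 → [7, 5, 0, 2, 3, 1, 8]
i=6: stack[6] = (8+1)%4 = 1 → [7, 5, 0, 2, 3, 1, 1]

[7, 5, 0, 2, 3, 1, 1]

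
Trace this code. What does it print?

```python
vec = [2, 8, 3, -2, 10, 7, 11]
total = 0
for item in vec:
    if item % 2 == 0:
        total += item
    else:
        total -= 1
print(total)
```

15

item=2: even, total = 0+2 = 2
item=8: even, total = 2+8 = 10
item=3: not even, total = 10-1 = 9
item=-2: even, total = 9+(-2) = 7
item=10: even, total = 7+10 = 17
item=7: not even, total = 17-1 = 16
item=11: not even, total = 16-1 = 15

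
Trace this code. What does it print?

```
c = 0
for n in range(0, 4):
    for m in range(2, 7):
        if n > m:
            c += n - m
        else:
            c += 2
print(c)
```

39

n=0,m=2: not 0>2, c = 0+2 = 2
n=0,m=3: not 0>3, c = 2+2 = 4
n=0,m=4: not 0>4, c = 4+2 = 6
n=0,m=5: not 0>5, c = 6+2 = 8
n=0,m=6: not 0>6, c = 8+2 = 10
n=1,m=2: not 1>2, c = 10+2 = 12
n=1,m=3: not 1>3, c = 12+2 = 14
n=1,m=4: not 1>4, c = 14+2 = 16
n=1,m=5: not 1>5, c = 16+2 = 18
n=1,m=6: not 1>6, c = 18+2 = 20
n=2,m=2: not 2>2, c = 20+2 = 22
n=2,m=3: not 2>3, c = 22+2 = 24
n=2,m=4: not 2>4, c = 24+2 = 26
n=2,m=5: not 2>5, c = 26+2 = 28
n=2,m=6: not 2>6, c = 28+2 = 30
n=3,m=2: 3>2, c = 30+1 = 31
n=3,m=3: not 3>3, c = 31+2 = 33
n=3,m=4: not 3>4, c = 33+2 = 35
n=3,m=5: not 3>5, c = 35+2 = 37
n=3,m=6: not 3>6, c = 37+2 = 39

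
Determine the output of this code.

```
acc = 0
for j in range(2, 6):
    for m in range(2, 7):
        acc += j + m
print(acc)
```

j=2,m=2: acc = 0+4 = 4
j=2,m=3: acc = 4+5 = 9
j=2,m=4: acc = 9+6 = 15
j=2,m=5: acc = 15+7 = 22
j=2,m=6: acc = 22+8 = 30
j=3,m=2: acc = 30+5 = 35
j=3,m=3: acc = 35+6 = 41
j=3,m=4: acc = 41+7 = 48
j=3,m=5: acc = 48+8 = 56
j=3,m=6: acc = 56+9 = 65
j=4,m=2: acc = 65+6 = 71
j=4,m=3: acc = 71+7 = 78
j=4,m=4: acc = 78+8 = 86
j=4,m=5: acc = 86+9 = 95
j=4,m=6: acc = 95+10 = 105
j=5,m=2: acc = 105+7 = 112
j=5,m=3: acc = 112+8 = 120
j=5,m=4: acc = 120+9 = 129
j=5,m=5: acc = 129+10 = 139
j=5,m=6: acc = 139+11 = 150

150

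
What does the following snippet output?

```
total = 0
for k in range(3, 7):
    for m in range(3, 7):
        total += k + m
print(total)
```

k=3,m=3: total = 0+6 = 6
k=3,m=4: total = 6+7 = 13
k=3,m=5: total = 13+8 = 21
k=3,m=6: total = 21+9 = 30
k=4,m=3: total = 30+7 = 37
k=4,m=4: total = 37+8 = 45
k=4,m=5: total = 45+9 = 54
k=4,m=6: total = 54+10 = 64
k=5,m=3: total = 64+8 = 72
k=5,m=4: total = 72+9 = 81
k=5,m=5: total = 81+10 = 91
k=5,m=6: total = 91+11 = 102
k=6,m=3: total = 102+9 = 111
k=6,m=4: total = 111+10 = 121
k=6,m=5: total = 121+11 = 132
k=6,m=6: total = 132+12 = 144

144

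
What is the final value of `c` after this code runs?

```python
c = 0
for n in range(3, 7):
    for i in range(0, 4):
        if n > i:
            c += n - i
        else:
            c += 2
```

50

n=3,i=0: 3>0, c = 0+3 = 3
n=3,i=1: 3>1, c = 3+2 = 5
n=3,i=2: 3>2, c = 5+1 = 6
n=3,i=3: not 3>3, c = 6+2 = 8
n=4,i=0: 4>0, c = 8+4 = 12
n=4,i=1: 4>1, c = 12+3 = 15
n=4,i=2: 4>2, c = 15+2 = 17
n=4,i=3: 4>3, c = 17+1 = 18
n=5,i=0: 5>0, c = 18+5 = 23
n=5,i=1: 5>1, c = 23+4 = 27
n=5,i=2: 5>2, c = 27+3 = 30
n=5,i=3: 5>3, c = 30+2 = 32
n=6,i=0: 6>0, c = 32+6 = 38
n=6,i=1: 6>1, c = 38+5 = 43
n=6,i=2: 6>2, c = 43+4 = 47
n=6,i=3: 6>3, c = 47+3 = 50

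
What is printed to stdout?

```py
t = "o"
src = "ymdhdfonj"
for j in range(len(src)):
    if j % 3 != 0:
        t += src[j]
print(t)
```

omddfnj

j=0: skip
j=1: add 'm' → 'om'
j=2: add 'd' → 'omd'
j=3: skip
j=4: add 'd' → 'omdd'
j=5: add 'f' → 'omddf'
j=6: skip
j=7: add 'n' → 'omddfn'
j=8: add 'j' → 'omddfnj'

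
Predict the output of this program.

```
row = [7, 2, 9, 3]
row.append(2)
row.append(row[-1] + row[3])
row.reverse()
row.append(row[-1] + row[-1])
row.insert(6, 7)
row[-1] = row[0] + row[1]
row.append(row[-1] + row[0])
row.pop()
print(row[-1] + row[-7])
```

9

append 2 → [7, 2, 9, 3, 2]
append row[-1]+row[3] = 2+3 = 5 → [7, 2, 9, 3, 2, 5]
reverse → [5, 2, 3, 9, 2, 7]
append row[-1]+row[-1] = 7+7 = 14 → [5, 2, 3, 9, 2, 7, 14]
insert 7 at 6 → [5, 2, 3, 9, 2, 7, 7, 14]
row[-1] = row[0]+row[1] = 5+2 = 7 → [5, 2, 3, 9, 2, 7, 7, 7]
append row[-1]+row[0] = 7+5 = 12 → [5, 2, 3, 9, 2, 7, 7, 7, 12]
pop() removes 12 → [5, 2, 3, 9, 2, 7, 7, 7]
row[-1]+row[-7] = 7+2 = 9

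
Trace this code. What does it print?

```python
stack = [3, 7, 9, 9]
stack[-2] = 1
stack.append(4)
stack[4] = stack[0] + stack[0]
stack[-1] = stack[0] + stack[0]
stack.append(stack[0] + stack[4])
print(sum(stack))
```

stack[-2] = 1 → [3, 7, 1, 9]
append 4 → [3, 7, 1, 9, 4]
stack[4] = stack[0]+stack[0] = 3+3 = 6 → [3, 7, 1, 9, 6]
stack[-1] = stack[0]+stack[0] = 3+3 = 6 → [3, 7, 1, 9, 6]
append stack[0]+stack[4] = 3+6 = 9 → [3, 7, 1, 9, 6, 9]
sum = 35

35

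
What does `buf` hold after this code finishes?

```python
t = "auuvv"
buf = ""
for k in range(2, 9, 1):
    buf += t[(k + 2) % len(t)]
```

k=2: add t[4]='v' → 'v'
k=3: add t[0]='a' → 'va'
k=4: add t[1]='u' → 'vau'
k=5: add t[2]='u' → 'vauu'
k=6: add t[3]='v' → 'vauuv'
k=7: add t[4]='v' → 'vauuvv'
k=8: add t[0]='a' → 'vauuvva'

'vauuvva'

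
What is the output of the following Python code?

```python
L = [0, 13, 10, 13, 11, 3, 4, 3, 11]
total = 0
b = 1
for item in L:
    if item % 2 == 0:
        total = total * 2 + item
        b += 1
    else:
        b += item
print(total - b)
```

item=0: even, total = 0*2+0 = 0; b=2
item=13: not even; b=15
item=10: even, total = 0*2+10 = 10; b=16
item=13: not even; b=29
item=11: not even; b=40
item=3: not even; b=43
item=4: even, total = 10*2+4 = 24; b=44
item=3: not even; b=47
item=11: not even; b=58
total-b = 24-58 = -34

-34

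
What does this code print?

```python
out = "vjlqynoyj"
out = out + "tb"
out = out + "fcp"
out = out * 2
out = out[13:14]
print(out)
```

p

+ 'tb' → 'vjlqynoyjtb'
+ 'fcp' → 'vjlqynoyjtbfcp'
repeat ×2 → 'vjlqynoyjtbfcpvjlqynoyjtbfcp'
slice [13:14] → 'p'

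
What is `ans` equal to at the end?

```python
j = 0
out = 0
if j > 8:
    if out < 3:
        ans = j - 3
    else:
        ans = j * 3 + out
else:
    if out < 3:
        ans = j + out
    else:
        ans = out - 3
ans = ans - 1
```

j=0, out=0
j > 8 is False; out < 3 is True
→ ans = j + out = 0
ans = 0-1 = -1

-1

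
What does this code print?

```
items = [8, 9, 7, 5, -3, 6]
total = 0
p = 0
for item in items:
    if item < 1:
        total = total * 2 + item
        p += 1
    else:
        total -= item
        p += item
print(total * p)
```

item=8: not <1, total = 0-8 = -8; p=8
item=9: not <1, total = (-8)-9 = -17; p=17
item=7: not <1, total = (-17)-7 = -24; p=24
item=5: not <1, total = (-24)-5 = -29; p=29
item=-3: <1, total = (-29)*2+(-3) = -61; p=30
item=6: not <1, total = (-61)-6 = -67; p=36
total*p = (-67)*36 = -2412

-2412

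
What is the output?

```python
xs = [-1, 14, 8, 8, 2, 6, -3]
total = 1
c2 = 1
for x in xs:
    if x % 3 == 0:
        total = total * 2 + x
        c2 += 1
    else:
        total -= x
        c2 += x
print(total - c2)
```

x=-1: not %3==0, total = 1-(-1) = 2; c2=0
x=14: not %3==0, total = 2-14 = -12; c2=14
x=8: not %3==0, total = (-12)-8 = -20; c2=22
x=8: not %3==0, total = (-20)-8 = -28; c2=30
x=2: not %3==0, total = (-28)-2 = -30; c2=32
x=6: %3==0, total = (-30)*2+6 = -54; c2=33
x=-3: %3==0, total = (-54)*2+(-3) = -111; c2=34
total-c2 = (-111)-34 = -145

-145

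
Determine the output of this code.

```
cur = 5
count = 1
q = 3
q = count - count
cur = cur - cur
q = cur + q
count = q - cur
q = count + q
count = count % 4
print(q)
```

0

q = 1-1 = 0
cur = 5-5 = 0
q = 0+0 = 0
count = 0-0 = 0
q = 0+0 = 0
count = 0%4 = 0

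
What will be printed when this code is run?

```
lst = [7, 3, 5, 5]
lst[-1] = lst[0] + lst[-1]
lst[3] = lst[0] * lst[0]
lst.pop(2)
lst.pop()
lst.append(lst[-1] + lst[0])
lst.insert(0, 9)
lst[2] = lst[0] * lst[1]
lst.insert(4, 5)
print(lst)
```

lst[-1] = lst[0]+lst[-1] = 7+5 = 12 → [7, 3, 5, 12]
lst[3] = lst[0]*lst[0] = 7*7 = 49 → [7, 3, 5, 49]
pop(2) removes 5 → [7, 3, 49]
pop() removes 49 → [7, 3]
append lst[-1]+lst[0] = 3+7 = 10 → [7, 3, 10]
insert 9 at 0 → [9, 7, 3, 10]
lst[2] = lst[0]*lst[1] = 9*7 = 63 → [9, 7, 63, 10]
insert 5 at 4 → [9, 7, 63, 10, 5]

[9, 7, 63, 10, 5]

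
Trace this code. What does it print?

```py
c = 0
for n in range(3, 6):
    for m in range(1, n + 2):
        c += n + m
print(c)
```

108

n=3,m=1: c = 0+4 = 4
n=3,m=2: c = 4+5 = 9
n=3,m=3: c = 9+6 = 15
n=3,m=4: c = 15+7 = 22
n=4,m=1: c = 22+5 = 27
n=4,m=2: c = 27+6 = 33
n=4,m=3: c = 33+7 = 40
n=4,m=4: c = 40+8 = 48
n=4,m=5: c = 48+9 = 57
n=5,m=1: c = 57+6 = 63
n=5,m=2: c = 63+7 = 70
n=5,m=3: c = 70+8 = 78
n=5,m=4: c = 78+9 = 87
n=5,m=5: c = 87+10 = 97
n=5,m=6: c = 97+11 = 108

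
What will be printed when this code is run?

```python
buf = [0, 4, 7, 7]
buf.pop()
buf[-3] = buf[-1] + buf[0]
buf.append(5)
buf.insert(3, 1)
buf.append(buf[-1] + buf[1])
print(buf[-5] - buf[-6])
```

pop() removes 7 → [0, 4, 7]
buf[-3] = buf[-1]+buf[0] = 7+0 = 7 → [7, 4, 7]
append 5 → [7, 4, 7, 5]
insert 1 at 3 → [7, 4, 7, 1, 5]
append buf[-1]+buf[1] = 5+4 = 9 → [7, 4, 7, 1, 5, 9]
buf[-5]-buf[-6] = 4-7 = -3

-3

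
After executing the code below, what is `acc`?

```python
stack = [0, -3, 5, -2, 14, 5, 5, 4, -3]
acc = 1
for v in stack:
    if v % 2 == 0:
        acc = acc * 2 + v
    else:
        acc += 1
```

61

v=0: even, acc = 1*2+0 = 2
v=-3: not even, acc = 2+1 = 3
v=5: not even, acc = 3+1 = 4
v=-2: even, acc = 4*2+(-2) = 6
v=14: even, acc = 6*2+14 = 26
v=5: not even, acc = 26+1 = 27
v=5: not even, acc = 27+1 = 28
v=4: even, acc = 28*2+4 = 60
v=-3: not even, acc = 60+1 = 61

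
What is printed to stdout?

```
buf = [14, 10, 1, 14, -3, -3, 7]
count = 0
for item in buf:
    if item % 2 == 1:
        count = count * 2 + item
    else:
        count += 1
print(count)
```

37

item=14: not odd, count = 0+1 = 1
item=10: not odd, count = 1+1 = 2
item=1: odd, count = 2*2+1 = 5
item=14: not odd, count = 5+1 = 6
item=-3: odd, count = 6*2+(-3) = 9
item=-3: odd, count = 9*2+(-3) = 15
item=7: odd, count = 15*2+7 = 37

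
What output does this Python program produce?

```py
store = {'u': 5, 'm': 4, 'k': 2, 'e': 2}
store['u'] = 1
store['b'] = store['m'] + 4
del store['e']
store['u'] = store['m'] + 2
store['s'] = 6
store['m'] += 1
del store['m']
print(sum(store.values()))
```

22

store['u'] = 1 → {'u': 1, 'm': 4, 'k': 2, 'e': 2}
store['b'] = store['m']+4 = 8 → {'u': 1, 'm': 4, 'k': 2, 'e': 2, 'b': 8}
del 'e' → {'u': 1, 'm': 4, 'k': 2, 'b': 8}
store['u'] = store['m']+2 = 6 → {'u': 6, 'm': 4, 'k': 2, 'b': 8}
store['s'] = 6 → {'u': 6, 'm': 4, 'k': 2, 'b': 8, 's': 6}
store['m'] = 4+1 = 5 → {'u': 6, 'm': 5, 'k': 2, 'b': 8, 's': 6}
del 'm' → {'u': 6, 'k': 2, 'b': 8, 's': 6}
sum of values = 22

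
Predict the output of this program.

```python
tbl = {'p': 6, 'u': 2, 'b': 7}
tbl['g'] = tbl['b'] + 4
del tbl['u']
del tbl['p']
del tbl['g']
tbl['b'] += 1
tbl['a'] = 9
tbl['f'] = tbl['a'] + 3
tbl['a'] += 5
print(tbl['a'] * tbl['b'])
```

tbl['g'] = tbl['b']+4 = 11 → {'p': 6, 'u': 2, 'b': 7, 'g': 11}
del 'u' → {'p': 6, 'b': 7, 'g': 11}
del 'p' → {'b': 7, 'g': 11}
del 'g' → {'b': 7}
tbl['b'] = 7+1 = 8 → {'b': 8}
tbl['a'] = 9 → {'b': 8, 'a': 9}
tbl['f'] = tbl['a']+3 = 12 → {'b': 8, 'a': 9, 'f': 12}
tbl['a'] = 9+5 = 14 → {'b': 8, 'a': 14, 'f': 12}
tbl['a']*tbl['b'] = 14*8 = 112

112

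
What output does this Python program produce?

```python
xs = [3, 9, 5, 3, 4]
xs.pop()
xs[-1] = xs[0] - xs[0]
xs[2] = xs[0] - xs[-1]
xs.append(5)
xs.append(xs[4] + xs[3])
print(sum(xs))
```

25

pop() removes 4 → [3, 9, 5, 3]
xs[-1] = xs[0]-xs[0] = 3-3 = 0 → [3, 9, 5, 0]
xs[2] = xs[0]-xs[-1] = 3-0 = 3 → [3, 9, 3, 0]
append 5 → [3, 9, 3, 0, 5]
append xs[4]+xs[3] = 5+0 = 5 → [3, 9, 3, 0, 5, 5]
sum = 25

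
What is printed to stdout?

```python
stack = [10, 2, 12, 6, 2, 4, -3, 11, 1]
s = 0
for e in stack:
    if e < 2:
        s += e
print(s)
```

-2

e=10: not <2
e=2: not <2
e=12: not <2
e=6: not <2
e=2: not <2
e=4: not <2
e=-3: <2, s = 0+(-3) = -3
e=11: not <2
e=1: <2, s = (-3)+1 = -2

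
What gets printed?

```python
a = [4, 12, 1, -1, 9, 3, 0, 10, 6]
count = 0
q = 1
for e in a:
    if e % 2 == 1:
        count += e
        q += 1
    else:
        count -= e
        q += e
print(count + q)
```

e=4: not odd, count = 0-4 = -4; q=5
e=12: not odd, count = (-4)-12 = -16; q=17
e=1: odd, count = (-16)+1 = -15; q=18
e=-1: odd, count = (-15)+(-1) = -16; q=19
e=9: odd, count = (-16)+9 = -7; q=20
e=3: odd, count = (-7)+3 = -4; q=21
e=0: not odd, count = (-4)-0 = -4; q=21
e=10: not odd, count = (-4)-10 = -14; q=31
e=6: not odd, count = (-14)-6 = -20; q=37
count+q = (-20)+37 = 17

17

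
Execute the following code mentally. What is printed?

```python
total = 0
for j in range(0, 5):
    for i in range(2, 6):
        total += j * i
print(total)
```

j=0,i=2: total = 0+0 = 0
j=0,i=3: total = 0+0 = 0
j=0,i=4: total = 0+0 = 0
j=0,i=5: total = 0+0 = 0
j=1,i=2: total = 0+2 = 2
j=1,i=3: total = 2+3 = 5
j=1,i=4: total = 5+4 = 9
j=1,i=5: total = 9+5 = 14
j=2,i=2: total = 14+4 = 18
j=2,i=3: total = 18+6 = 24
j=2,i=4: total = 24+8 = 32
j=2,i=5: total = 32+10 = 42
j=3,i=2: total = 42+6 = 48
j=3,i=3: total = 48+9 = 57
j=3,i=4: total = 57+12 = 69
j=3,i=5: total = 69+15 = 84
j=4,i=2: total = 84+8 = 92
j=4,i=3: total = 92+12 = 104
j=4,i=4: total = 104+16 = 120
j=4,i=5: total = 120+20 = 140

140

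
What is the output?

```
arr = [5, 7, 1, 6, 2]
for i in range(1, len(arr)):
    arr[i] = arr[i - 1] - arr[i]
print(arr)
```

[5, -2, -3, -9, -11]

i=1: arr[1] = 5-7 = -2 → [5, -2, 1, 6, 2]
i=2: arr[2] = (-2)-1 = -3 → [5, -2, -3, 6, 2]
i=3: arr[3] = (-3)-6 = -9 → [5, -2, -3, -9, 2]
i=4: arr[4] = (-9)-2 = -11 → [5, -2, -3, -9, -11]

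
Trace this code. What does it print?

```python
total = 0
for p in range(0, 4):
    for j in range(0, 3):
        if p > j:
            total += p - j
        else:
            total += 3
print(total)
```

28

p=0,j=0: not 0>0, total = 0+3 = 3
p=0,j=1: not 0>1, total = 3+3 = 6
p=0,j=2: not 0>2, total = 6+3 = 9
p=1,j=0: 1>0, total = 9+1 = 10
p=1,j=1: not 1>1, total = 10+3 = 13
p=1,j=2: not 1>2, total = 13+3 = 16
p=2,j=0: 2>0, total = 16+2 = 18
p=2,j=1: 2>1, total = 18+1 = 19
p=2,j=2: not 2>2, total = 19+3 = 22
p=3,j=0: 3>0, total = 22+3 = 25
p=3,j=1: 3>1, total = 25+2 = 27
p=3,j=2: 3>2, total = 27+1 = 28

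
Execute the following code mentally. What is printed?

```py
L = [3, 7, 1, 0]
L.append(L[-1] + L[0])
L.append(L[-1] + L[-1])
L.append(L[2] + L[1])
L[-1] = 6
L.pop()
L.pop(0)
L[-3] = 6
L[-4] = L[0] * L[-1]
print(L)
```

[7, 42, 6, 3, 6]

append L[-1]+L[0] = 0+3 = 3 → [3, 7, 1, 0, 3]
append L[-1]+L[-1] = 3+3 = 6 → [3, 7, 1, 0, 3, 6]
append L[2]+L[1] = 1+7 = 8 → [3, 7, 1, 0, 3, 6, 8]
L[-1] = 6 → [3, 7, 1, 0, 3, 6, 6]
pop() removes 6 → [3, 7, 1, 0, 3, 6]
pop(0) removes 3 → [7, 1, 0, 3, 6]
L[-3] = 6 → [7, 1, 6, 3, 6]
L[-4] = L[0]*L[-1] = 7*6 = 42 → [7, 42, 6, 3, 6]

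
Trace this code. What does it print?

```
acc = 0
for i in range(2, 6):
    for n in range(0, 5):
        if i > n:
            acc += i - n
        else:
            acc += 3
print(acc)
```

i=2,n=0: 2>0, acc = 0+2 = 2
i=2,n=1: 2>1, acc = 2+1 = 3
i=2,n=2: not 2>2, acc = 3+3 = 6
i=2,n=3: not 2>3, acc = 6+3 = 9
i=2,n=4: not 2>4, acc = 9+3 = 12
i=3,n=0: 3>0, acc = 12+3 = 15
i=3,n=1: 3>1, acc = 15+2 = 17
i=3,n=2: 3>2, acc = 17+1 = 18
i=3,n=3: not 3>3, acc = 18+3 = 21
i=3,n=4: not 3>4, acc = 21+3 = 24
i=4,n=0: 4>0, acc = 24+4 = 28
i=4,n=1: 4>1, acc = 28+3 = 31
i=4,n=2: 4>2, acc = 31+2 = 33
i=4,n=3: 4>3, acc = 33+1 = 34
i=4,n=4: not 4>4, acc = 34+3 = 37
i=5,n=0: 5>0, acc = 37+5 = 42
i=5,n=1: 5>1, acc = 42+4 = 46
i=5,n=2: 5>2, acc = 46+3 = 49
i=5,n=3: 5>3, acc = 49+2 = 51
i=5,n=4: 5>4, acc = 51+1 = 52

52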